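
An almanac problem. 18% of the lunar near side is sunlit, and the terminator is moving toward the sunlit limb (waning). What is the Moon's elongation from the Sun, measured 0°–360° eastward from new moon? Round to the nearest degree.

Invert f = (1 − cos θ)/2 to get cos θ = 1 − 2(0.18) = 0.640, hence θ₀ = arccos 0.640 = 50.2°.
A waning Moon lies in 180°–360°, so θ = 360° − 50.2° = 309.8°.

310°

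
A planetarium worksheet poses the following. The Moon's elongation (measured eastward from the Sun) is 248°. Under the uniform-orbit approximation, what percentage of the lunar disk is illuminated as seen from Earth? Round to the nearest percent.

cos 248° = (-0.375), so f = (1 − (-0.375))/2 = 0.687, i.e. 69%.

69%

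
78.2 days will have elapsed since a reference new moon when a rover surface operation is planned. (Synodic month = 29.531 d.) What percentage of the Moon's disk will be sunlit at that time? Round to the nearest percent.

78.2/29.531 = 2.648 lunations, so 2 complete cycles and 19.14 d into the next.
Phase angle: θ = 360°·(19.14 d)/(29.531 d) = 233.3°.
Illuminated fraction = (1 − cos 233.3°)/2 = (1 − (-0.598))/2 ≈ 0.799, so 80%.

80%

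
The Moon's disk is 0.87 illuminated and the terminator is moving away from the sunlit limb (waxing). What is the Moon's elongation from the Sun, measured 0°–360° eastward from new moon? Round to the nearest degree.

cos θ = 1 − 2f = -0.740, giving a principal value of 137.7°.
Waxing ⇒ before full, so θ = 137.7°.

138°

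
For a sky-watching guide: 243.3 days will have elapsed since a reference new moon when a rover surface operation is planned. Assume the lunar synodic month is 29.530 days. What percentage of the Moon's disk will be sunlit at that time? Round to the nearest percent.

47%

243.3 d spans 8 complete synodic months (8 × 29.530 = 236.24 d) plus 7.06 d.
Phase angle: θ = 360°·(7.06 d)/(29.530 d) = 86.1°.
cos 86.1° = 0.069, so f = (1 − 0.069)/2 = 0.466, so 47%.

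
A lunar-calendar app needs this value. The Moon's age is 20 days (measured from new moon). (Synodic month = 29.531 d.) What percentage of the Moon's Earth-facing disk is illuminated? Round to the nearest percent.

72%

The Moon has covered 20/29.531 of its cycle, so θ ≈ 360° × 20/29.531 = 243.8°.
Illuminated fraction = (1 − cos 243.8°)/2 = (1 − (-0.441))/2 ≈ 0.721, so 72%.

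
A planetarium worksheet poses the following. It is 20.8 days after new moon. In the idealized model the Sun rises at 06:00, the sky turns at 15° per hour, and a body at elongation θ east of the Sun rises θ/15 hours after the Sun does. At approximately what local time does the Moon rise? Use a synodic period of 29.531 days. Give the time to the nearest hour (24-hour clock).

23:00

Phase angle: θ = 360°·(20.8 d)/(29.531 d) = 253.6°.
The Moon trails the Sun by θ/15 = 253.6/15 ≈ 16.90 hours.
06:00 + 16.90 h ≈ 22:54 → 23:00 to the nearest hour.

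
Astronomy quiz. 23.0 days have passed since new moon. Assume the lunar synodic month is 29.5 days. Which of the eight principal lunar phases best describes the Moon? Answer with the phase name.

last quarter

At 23.0/29.5 of the cycle, θ ≈ 281° — the last quarter range.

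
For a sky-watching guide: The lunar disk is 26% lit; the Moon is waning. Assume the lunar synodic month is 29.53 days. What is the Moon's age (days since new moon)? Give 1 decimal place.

Invert f = (1 − cos θ)/2 to get cos θ = 1 − 2(0.26) = 0.480, hence θ₀ = arccos 0.480 = 61.3°.
Since the Moon is past full (waning), take the reflex angle: θ = 360° − 61.3° = 298.7°.
Age = 29.53 × 298.7°/360° ≈ 24.50 days.

24.5 days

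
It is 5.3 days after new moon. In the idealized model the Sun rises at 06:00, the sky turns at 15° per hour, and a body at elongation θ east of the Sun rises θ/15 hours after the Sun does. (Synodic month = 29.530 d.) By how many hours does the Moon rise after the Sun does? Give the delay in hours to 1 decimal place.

4.3 h

Elongation θ = 360° × 5.3/29.530 ≈ 64.6°.
The Moon trails the Sun by θ/15 = 64.6/15 ≈ 4.31 hours.
So the Moon rises 4.31 h after the Sun.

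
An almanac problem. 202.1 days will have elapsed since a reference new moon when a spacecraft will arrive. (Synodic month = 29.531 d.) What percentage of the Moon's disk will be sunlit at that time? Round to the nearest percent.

22%

Reduce mod P: 202.1 − 6×29.531 = 24.91 d into the current lunation.
The Moon has covered 24.91/29.531 of its cycle, so θ ≈ 360° × 24.91/29.531 = 303.7°.
Illuminated fraction = (1 − cos 303.7°)/2 = (1 − 0.555)/2 ≈ 0.222, so 22%.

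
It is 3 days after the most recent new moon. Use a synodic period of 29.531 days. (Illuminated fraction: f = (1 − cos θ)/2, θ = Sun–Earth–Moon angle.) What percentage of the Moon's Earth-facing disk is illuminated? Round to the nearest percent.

Elongation θ = 360° × 3/29.531 ≈ 36.6°.
cos 36.6° = 0.803, so f = (1 − 0.803)/2 = 0.098, so 10%.

10%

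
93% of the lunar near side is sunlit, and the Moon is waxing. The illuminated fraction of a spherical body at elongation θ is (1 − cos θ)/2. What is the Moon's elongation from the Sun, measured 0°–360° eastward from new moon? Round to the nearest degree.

cos θ = 1 − 2f = -0.860, giving a principal value of 149.3°.
The Moon is waxing (0°–180°), so θ = 149.3° directly.

149°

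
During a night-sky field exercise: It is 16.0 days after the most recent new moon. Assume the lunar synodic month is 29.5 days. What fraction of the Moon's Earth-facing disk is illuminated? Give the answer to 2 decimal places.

0.98

Elongation θ = 360° × 16.0/29.5 ≈ 195.3°.
With cos θ = (-0.965), the lit fraction is (1 − (-0.965))/2 ≈ 0.982.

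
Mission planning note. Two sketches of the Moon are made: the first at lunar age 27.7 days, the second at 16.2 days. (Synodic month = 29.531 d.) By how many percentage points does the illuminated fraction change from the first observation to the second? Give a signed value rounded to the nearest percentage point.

θ₁ = 360° × 27.7/29.531 = 337.7°, f₁ = (1 − cos θ₁)/2 = 0.037.
θ₂ = 360° × 16.2/29.531 = 197.5°, f₂ = (1 − cos θ₂)/2 = 0.977.
Change = f₂ − f₁ = +0.939 → +94 percentage points.

+94 pp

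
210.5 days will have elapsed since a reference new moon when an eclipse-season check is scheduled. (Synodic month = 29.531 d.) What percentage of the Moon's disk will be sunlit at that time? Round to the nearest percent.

210.5 d spans 7 complete synodic months (7 × 29.531 = 206.72 d) plus 3.78 d.
Elongation θ = 360° × 3.78/29.531 ≈ 46.1°.
With cos θ = 0.693, the lit fraction is (1 − 0.693)/2 ≈ 0.153, so 15%.

15%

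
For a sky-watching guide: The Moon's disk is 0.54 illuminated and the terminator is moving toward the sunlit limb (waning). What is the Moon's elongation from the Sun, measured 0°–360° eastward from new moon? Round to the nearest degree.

265°

Invert f = (1 − cos θ)/2 to get cos θ = 1 − 2(0.54) = -0.080, hence θ₀ = arccos -0.080 = 94.6°.
Since the Moon is past full (waning), take the reflex angle: θ = 360° − 94.6° = 265.4°.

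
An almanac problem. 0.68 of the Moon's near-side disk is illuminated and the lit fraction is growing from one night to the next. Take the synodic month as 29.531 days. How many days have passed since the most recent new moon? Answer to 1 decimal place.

cos θ = 1 − 2f = -0.360, giving a principal value of 111.1°.
Before full moon the principal value applies: θ = 111.1°.
At 360°/29.531 d per day, 111.1° corresponds to 9.11 days.

9.1 days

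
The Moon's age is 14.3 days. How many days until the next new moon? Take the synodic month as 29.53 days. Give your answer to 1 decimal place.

15.2 days

The next new moon completes the synodic month: 29.53 − 14.3 = 15.230 days.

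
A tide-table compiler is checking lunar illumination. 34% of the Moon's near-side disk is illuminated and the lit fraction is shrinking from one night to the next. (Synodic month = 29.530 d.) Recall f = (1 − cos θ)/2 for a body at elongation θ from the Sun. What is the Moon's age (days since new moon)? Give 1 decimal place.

Invert f = (1 − cos θ)/2 to get cos θ = 1 − 2(0.34) = 0.320, hence θ₀ = arccos 0.320 = 71.3°.
Since the Moon is past full (waning), take the reflex angle: θ = 360° − 71.3° = 288.7°.
At 360°/29.530 d per day, 288.7° corresponds to 23.68 days.

23.7 days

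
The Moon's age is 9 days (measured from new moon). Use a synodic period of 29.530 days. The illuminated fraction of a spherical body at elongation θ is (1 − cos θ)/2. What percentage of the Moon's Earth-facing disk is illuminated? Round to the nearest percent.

67%

Elongation θ = 360° × 9/29.530 ≈ 109.7°.
Illuminated fraction = (1 − cos 109.7°)/2 = (1 − (-0.337))/2 ≈ 0.669, so 67%.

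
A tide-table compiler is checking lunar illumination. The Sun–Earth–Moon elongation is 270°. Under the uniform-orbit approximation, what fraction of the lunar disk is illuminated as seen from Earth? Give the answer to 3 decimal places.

Half-versine of 270°: (1 − (-0.000))/2 = 0.500.

0.500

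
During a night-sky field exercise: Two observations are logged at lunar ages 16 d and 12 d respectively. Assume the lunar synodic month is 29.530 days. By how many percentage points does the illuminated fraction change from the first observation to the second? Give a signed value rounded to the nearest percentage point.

-7 pp

θ₁ = 360° × 16/29.530 = 195.1°, f₁ = (1 − cos θ₁)/2 = 0.983.
θ₂ = 360° × 12/29.530 = 146.3°, f₂ = (1 − cos θ₂)/2 = 0.916.
Change = f₂ − f₁ = -0.067 → -7 percentage points.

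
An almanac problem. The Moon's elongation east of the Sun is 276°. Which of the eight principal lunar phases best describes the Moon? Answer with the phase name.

276° lies in the last quarter sector of the 8-phase cycle.

last quarter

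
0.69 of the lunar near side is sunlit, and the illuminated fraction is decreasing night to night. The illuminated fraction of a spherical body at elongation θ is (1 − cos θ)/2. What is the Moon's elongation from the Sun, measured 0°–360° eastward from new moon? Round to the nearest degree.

248°

From f = (1 − cos θ)/2: cos θ = 1 − 2×0.69 = -0.380; arccos → 112.3°.
A waning Moon lies in 180°–360°, so θ = 360° − 112.3° = 247.7°.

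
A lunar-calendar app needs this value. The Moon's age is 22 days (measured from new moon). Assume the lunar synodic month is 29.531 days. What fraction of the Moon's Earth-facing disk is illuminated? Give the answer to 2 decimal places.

0.52

Elongation θ = 360° × 22/29.531 ≈ 268.2°.
Illuminated fraction = (1 − cos 268.2°)/2 = (1 − (-0.032))/2 ≈ 0.516.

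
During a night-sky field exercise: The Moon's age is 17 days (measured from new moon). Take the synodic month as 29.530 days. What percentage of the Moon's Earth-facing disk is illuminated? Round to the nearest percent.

94%

Phase angle: θ = 360°·(17 d)/(29.530 d) = 207.2°.
Illuminated fraction = (1 − cos 207.2°)/2 = (1 − (-0.889))/2 ≈ 0.945, so 94%.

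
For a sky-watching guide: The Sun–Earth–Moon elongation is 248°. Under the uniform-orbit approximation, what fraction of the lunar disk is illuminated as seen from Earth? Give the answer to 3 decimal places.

0.687

Half-versine of 248°: (1 − (-0.375))/2 = 0.687.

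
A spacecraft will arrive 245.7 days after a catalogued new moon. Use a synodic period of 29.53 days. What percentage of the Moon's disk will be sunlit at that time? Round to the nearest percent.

71%

Reduce mod P: 245.7 − 8×29.53 = 9.46 d into the current lunation.
Elongation θ = 360° × 9.46/29.53 ≈ 115.3°.
With cos θ = (-0.428), the lit fraction is (1 − (-0.428))/2 ≈ 0.714, so 71%.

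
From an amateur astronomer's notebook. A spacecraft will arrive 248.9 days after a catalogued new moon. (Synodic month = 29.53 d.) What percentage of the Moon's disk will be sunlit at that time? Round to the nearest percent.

248.9 d spans 8 complete synodic months (8 × 29.53 = 236.24 d) plus 12.66 d.
Elongation θ = 360° × 12.66/29.53 ≈ 154.3°.
With cos θ = (-0.901), the lit fraction is (1 − (-0.901))/2 ≈ 0.951, so 95%.

95%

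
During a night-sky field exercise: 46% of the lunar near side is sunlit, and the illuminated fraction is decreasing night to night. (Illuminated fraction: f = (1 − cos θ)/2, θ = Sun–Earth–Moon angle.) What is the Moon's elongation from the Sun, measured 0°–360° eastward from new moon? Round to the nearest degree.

275°

From f = (1 − cos θ)/2: cos θ = 1 − 2×0.46 = 0.080; arccos → 85.4°.
Waning ⇒ past full, so θ = 360° − 85.4° = 274.6°.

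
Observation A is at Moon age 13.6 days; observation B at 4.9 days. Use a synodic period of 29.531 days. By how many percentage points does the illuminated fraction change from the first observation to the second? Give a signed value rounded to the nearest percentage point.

-74 percentage points

θ₁ = 360° × 13.6/29.531 = 165.8°, f₁ = (1 − cos θ₁)/2 = 0.985.
θ₂ = 360° × 4.9/29.531 = 59.7°, f₂ = (1 − cos θ₂)/2 = 0.248.
Change = f₂ − f₁ = -0.737 → -74 percentage points.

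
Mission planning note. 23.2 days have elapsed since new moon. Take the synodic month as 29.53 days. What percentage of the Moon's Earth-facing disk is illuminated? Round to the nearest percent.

39%

The Moon has covered 23.2/29.53 of its cycle, so θ ≈ 360° × 23.2/29.53 = 282.8°.
cos 282.8° = 0.222, so f = (1 − 0.222)/2 = 0.389, so 39%.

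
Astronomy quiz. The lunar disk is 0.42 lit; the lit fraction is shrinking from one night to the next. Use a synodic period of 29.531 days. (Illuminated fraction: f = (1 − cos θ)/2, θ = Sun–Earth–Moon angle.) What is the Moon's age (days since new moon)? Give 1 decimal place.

22.9 days

cos θ = 1 − 2f = 0.160, giving a principal value of 80.8°.
Since the Moon is past full (waning), take the reflex angle: θ = 360° − 80.8° = 279.2°.
That fraction of the synodic month is 279.2/360 × 29.531 d ≈ 22.90 d.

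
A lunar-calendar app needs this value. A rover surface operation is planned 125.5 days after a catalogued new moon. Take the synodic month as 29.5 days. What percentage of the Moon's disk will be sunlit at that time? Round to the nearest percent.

51%

Reduce mod P: 125.5 − 4×29.5 = 7.50 d into the current lunation.
The Moon has covered 7.50/29.5 of its cycle, so θ ≈ 360° × 7.50/29.5 = 91.5°.
Illuminated fraction = (1 − cos 91.5°)/2 = (1 − (-0.027))/2 ≈ 0.513, so 51%.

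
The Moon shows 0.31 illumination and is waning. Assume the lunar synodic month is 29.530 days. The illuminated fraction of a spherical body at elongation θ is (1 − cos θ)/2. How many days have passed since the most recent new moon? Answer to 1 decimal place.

24.0 days

Invert f = (1 − cos θ)/2 to get cos θ = 1 − 2(0.31) = 0.380, hence θ₀ = arccos 0.380 = 67.7°.
Since the Moon is past full (waning), take the reflex angle: θ = 360° − 67.7° = 292.3°.
Age = 29.530 × 292.3°/360° ≈ 23.98 days.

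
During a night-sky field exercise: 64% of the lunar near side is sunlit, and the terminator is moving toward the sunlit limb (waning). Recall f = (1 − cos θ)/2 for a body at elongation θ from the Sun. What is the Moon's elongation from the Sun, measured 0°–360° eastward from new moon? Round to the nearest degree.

Invert f = (1 − cos θ)/2 to get cos θ = 1 − 2(0.64) = -0.280, hence θ₀ = arccos -0.280 = 106.3°.
Waning ⇒ past full, so θ = 360° − 106.3° = 253.7°.

254°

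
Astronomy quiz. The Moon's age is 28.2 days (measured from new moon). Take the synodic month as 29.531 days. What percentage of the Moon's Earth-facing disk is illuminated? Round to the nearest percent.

2%

Phase angle: θ = 360°·(28.2 d)/(29.531 d) = 343.8°.
With cos θ = 0.960, the lit fraction is (1 − 0.960)/2 ≈ 0.020, so 2%.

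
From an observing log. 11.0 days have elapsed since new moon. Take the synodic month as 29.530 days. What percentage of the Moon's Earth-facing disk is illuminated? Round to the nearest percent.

85%

Phase angle: θ = 360°·(11.0 d)/(29.530 d) = 134.1°.
With cos θ = (-0.696), the lit fraction is (1 − (-0.696))/2 ≈ 0.848, so 85%.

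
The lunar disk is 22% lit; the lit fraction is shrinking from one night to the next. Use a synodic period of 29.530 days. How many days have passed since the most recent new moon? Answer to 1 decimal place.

cos θ = 1 − 2f = 0.560, giving a principal value of 55.9°.
A waning Moon lies in 180°–360°, so θ = 360° − 55.9° = 304.1°.
That fraction of the synodic month is 304.1/360 × 29.530 d ≈ 24.94 d.

24.9 days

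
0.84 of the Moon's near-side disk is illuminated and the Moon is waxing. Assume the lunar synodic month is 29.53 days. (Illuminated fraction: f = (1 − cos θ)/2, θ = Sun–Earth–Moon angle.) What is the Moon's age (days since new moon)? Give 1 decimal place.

10.9 days

Invert f = (1 − cos θ)/2 to get cos θ = 1 − 2(0.84) = -0.680, hence θ₀ = arccos -0.680 = 132.8°.
Before full moon the principal value applies: θ = 132.8°.
Age = 29.53 × 132.8°/360° ≈ 10.90 days.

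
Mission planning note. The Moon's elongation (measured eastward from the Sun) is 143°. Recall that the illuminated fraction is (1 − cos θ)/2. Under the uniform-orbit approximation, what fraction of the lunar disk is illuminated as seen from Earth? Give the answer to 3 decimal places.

cos 143° = (-0.799), so f = (1 − (-0.799))/2 = 0.899.

0.899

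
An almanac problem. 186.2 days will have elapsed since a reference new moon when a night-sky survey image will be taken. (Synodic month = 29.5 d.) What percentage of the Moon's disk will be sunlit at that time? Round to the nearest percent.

69%

186.2 d spans 6 complete synodic months (6 × 29.5 = 177.00 d) plus 9.20 d.
Elongation θ = 360° × 9.20/29.5 ≈ 112.3°.
cos 112.3° = (-0.379), so f = (1 − (-0.379))/2 = 0.689, so 69%.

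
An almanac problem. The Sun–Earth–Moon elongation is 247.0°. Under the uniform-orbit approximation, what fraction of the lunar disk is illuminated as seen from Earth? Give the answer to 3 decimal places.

cos 247.0° = (-0.391), so f = (1 − (-0.391))/2 = 0.695.

0.695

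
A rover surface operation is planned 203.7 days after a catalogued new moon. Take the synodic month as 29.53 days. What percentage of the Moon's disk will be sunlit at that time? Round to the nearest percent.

203.7 d spans 6 complete synodic months (6 × 29.53 = 177.18 d) plus 26.52 d.
Elongation θ = 360° × 26.52/29.53 ≈ 323.3°.
Illuminated fraction = (1 − cos 323.3°)/2 = (1 − 0.802)/2 ≈ 0.099, so 10%.

10%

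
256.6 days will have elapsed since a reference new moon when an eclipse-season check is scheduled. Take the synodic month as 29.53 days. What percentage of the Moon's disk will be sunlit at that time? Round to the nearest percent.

69%

256.6 d spans 8 complete synodic months (8 × 29.53 = 236.24 d) plus 20.36 d.
Phase angle: θ = 360°·(20.36 d)/(29.53 d) = 248.2°.
cos 248.2° = (-0.371), so f = (1 − (-0.371))/2 = 0.686, so 69%.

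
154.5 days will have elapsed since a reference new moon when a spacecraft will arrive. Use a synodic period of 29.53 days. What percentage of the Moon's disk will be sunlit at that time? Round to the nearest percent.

44%

154.5 d spans 5 complete synodic months (5 × 29.53 = 147.65 d) plus 6.85 d.
Elongation θ = 360° × 6.85/29.53 ≈ 83.5°.
Illuminated fraction = (1 − cos 83.5°)/2 = (1 − 0.113)/2 ≈ 0.443, so 44%.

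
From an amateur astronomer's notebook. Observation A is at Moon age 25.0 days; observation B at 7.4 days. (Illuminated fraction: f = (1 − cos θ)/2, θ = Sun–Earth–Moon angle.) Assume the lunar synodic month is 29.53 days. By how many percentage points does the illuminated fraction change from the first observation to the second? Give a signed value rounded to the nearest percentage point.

+29 percentage points

First observation: θ = 360°·25.0/29.53 = 304.8°, so f = 0.215.
Second observation: θ = 90.2°, f = 0.502.
Δf = 0.502 − 0.215 = +0.287, i.e. +29 pp.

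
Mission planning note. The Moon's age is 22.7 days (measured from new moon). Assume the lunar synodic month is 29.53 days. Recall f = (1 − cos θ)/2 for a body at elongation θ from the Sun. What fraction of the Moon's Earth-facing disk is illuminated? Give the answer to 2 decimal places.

Elongation θ = 360° × 22.7/29.53 ≈ 276.7°.
Illuminated fraction = (1 − cos 276.7°)/2 = (1 − 0.117)/2 ≈ 0.441.

0.44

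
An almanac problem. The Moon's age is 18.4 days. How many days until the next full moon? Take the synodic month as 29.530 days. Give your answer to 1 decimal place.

25.9 days

Full moon is 0.5 of the way through the cycle: age 0.5 × 29.530 = 14.765 d.
Already past this cycle's full moon; the next is at 14.765 + 29.530 = 44.295 d, so 44.295 − 18.4 = 25.895 days.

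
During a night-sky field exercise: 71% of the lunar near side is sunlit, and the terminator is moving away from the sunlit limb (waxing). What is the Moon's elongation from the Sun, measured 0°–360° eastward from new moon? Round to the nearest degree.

cos θ = 1 − 2f = -0.420, giving a principal value of 114.8°.
Waxing ⇒ before full, so θ = 114.8°.

115°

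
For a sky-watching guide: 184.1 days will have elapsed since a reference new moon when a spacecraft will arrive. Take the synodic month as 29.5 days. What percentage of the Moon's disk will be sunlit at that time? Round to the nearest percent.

47%

Reduce mod P: 184.1 − 6×29.5 = 7.10 d into the current lunation.
Elongation θ = 360° × 7.10/29.5 ≈ 86.6°.
cos 86.6° = 0.059, so f = (1 − 0.059)/2 = 0.471, so 47%.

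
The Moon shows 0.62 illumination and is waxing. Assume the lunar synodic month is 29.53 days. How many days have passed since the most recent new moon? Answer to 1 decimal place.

cos θ = 1 − 2f = -0.240, giving a principal value of 103.9°.
Before full moon the principal value applies: θ = 103.9°.
Age = 29.53 × 103.9°/360° ≈ 8.52 days.

8.5 days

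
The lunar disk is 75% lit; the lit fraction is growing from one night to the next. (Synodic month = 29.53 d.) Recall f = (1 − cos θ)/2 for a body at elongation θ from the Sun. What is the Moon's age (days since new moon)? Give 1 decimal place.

cos θ = 1 − 2f = -0.500, giving a principal value of 120.0°.
Before full moon the principal value applies: θ = 120.0°.
That fraction of the synodic month is 120.0/360 × 29.53 d ≈ 9.84 d.

9.8 days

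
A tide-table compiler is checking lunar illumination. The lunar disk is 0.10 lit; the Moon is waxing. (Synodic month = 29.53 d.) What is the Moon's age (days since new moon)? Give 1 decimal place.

Invert f = (1 − cos θ)/2 to get cos θ = 1 − 2(0.10) = 0.800, hence θ₀ = arccos 0.800 = 36.9°.
Waxing ⇒ before full, so θ = 36.9°.
That fraction of the synodic month is 36.9/360 × 29.53 d ≈ 3.02 d.

3.0 days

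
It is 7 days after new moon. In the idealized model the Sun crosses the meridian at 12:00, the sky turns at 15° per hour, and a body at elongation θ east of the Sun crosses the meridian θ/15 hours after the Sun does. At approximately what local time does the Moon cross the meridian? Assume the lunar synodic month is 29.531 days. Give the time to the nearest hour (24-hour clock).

The Moon has covered 7/29.531 of its cycle, so θ ≈ 360° × 7/29.531 = 85.3°.
At 15° of sky rotation per hour, 85.3° corresponds to a 5.69 h lag.
12:00 + 5.69 h ≈ 17:41 → 18:00 to the nearest hour.

18:00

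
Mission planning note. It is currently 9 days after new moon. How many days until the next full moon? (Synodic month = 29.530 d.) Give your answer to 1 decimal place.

5.8 days

Full moon occurs at elongation 180°, i.e. at age 29.530 × 180/360 = 14.765 d.
So 5.765 days remain (14.765 − 9).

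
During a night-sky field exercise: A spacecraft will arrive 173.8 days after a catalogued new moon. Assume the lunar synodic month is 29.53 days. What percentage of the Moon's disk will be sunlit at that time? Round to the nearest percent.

12%

173.8/29.53 = 5.886 lunations, so 5 complete cycles and 26.15 d into the next.
The Moon has covered 26.15/29.53 of its cycle, so θ ≈ 360° × 26.15/29.53 = 318.8°.
Illuminated fraction = (1 − cos 318.8°)/2 = (1 − 0.752)/2 ≈ 0.124, so 12%.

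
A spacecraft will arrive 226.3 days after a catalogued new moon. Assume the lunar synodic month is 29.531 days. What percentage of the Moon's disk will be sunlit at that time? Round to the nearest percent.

76%

Reduce mod P: 226.3 − 7×29.531 = 19.58 d into the current lunation.
Phase angle: θ = 360°·(19.58 d)/(29.531 d) = 238.7°.
cos 238.7° = (-0.519), so f = (1 − (-0.519))/2 = 0.760, so 76%.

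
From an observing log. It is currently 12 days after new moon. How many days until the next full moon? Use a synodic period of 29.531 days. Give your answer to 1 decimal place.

Full moon is 0.5 of the way through the cycle: age 0.5 × 29.531 = 14.765 d.
So 2.765 days remain (14.765 − 12).

2.8 days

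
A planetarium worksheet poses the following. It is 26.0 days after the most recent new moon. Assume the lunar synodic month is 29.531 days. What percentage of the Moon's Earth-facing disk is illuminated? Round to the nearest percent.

Elongation θ = 360° × 26.0/29.531 ≈ 317.0°.
Illuminated fraction = (1 − cos 317.0°)/2 = (1 − 0.731)/2 ≈ 0.135, so 13%.

13%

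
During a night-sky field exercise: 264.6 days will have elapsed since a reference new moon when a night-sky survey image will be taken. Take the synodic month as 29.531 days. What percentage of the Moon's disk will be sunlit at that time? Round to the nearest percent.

2%

Reduce mod P: 264.6 − 8×29.531 = 28.35 d into the current lunation.
Elongation θ = 360° × 28.35/29.531 ≈ 345.6°.
With cos θ = 0.969, the lit fraction is (1 − 0.969)/2 ≈ 0.016, so 2%.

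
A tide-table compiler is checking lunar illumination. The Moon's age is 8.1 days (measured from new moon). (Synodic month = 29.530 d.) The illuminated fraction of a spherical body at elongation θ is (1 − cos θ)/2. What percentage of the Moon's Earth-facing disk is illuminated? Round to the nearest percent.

Elongation θ = 360° × 8.1/29.530 ≈ 98.7°.
Illuminated fraction = (1 − cos 98.7°)/2 = (1 − (-0.152))/2 ≈ 0.576, so 58%.

58%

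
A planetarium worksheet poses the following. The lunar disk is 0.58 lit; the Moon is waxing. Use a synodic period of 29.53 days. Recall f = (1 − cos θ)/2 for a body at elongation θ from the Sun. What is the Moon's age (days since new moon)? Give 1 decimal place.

Invert f = (1 − cos θ)/2 to get cos θ = 1 − 2(0.58) = -0.160, hence θ₀ = arccos -0.160 = 99.2°.
Before full moon the principal value applies: θ = 99.2°.
Age = 29.53 × 99.2°/360° ≈ 8.14 days.

8.1 days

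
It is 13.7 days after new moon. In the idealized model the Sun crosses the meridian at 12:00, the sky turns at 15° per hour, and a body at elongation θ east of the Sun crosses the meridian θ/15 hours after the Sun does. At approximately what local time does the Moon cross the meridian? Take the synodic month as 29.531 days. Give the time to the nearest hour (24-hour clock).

23:00

Phase angle: θ = 360°·(13.7 d)/(29.531 d) = 167.0°.
At 15° of sky rotation per hour, 167.0° corresponds to a 11.13 h lag.
12:00 + 11.13 h ≈ 23:08 → 23:00 to the nearest hour.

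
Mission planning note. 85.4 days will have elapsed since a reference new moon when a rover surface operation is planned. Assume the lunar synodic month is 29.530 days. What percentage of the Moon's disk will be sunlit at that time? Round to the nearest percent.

11%

85.4 d spans 2 complete synodic months (2 × 29.530 = 59.06 d) plus 26.34 d.
Phase angle: θ = 360°·(26.34 d)/(29.530 d) = 321.1°.
With cos θ = 0.778, the lit fraction is (1 − 0.778)/2 ≈ 0.111, so 11%.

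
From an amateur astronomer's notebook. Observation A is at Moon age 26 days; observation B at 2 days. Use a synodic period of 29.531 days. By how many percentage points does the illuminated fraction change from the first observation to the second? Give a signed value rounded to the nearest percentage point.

First observation: θ = 360°·26/29.531 = 317.0°, so f = 0.135.
Second observation: θ = 24.4°, f = 0.045.
Δf = 0.045 − 0.135 = -0.090, i.e. -9 pp.

-9 pp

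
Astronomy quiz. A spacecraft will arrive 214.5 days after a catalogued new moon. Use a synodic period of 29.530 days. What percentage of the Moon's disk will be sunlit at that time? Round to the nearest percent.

54%

214.5/29.530 = 7.264 lunations, so 7 complete cycles and 7.79 d into the next.
The Moon has covered 7.79/29.530 of its cycle, so θ ≈ 360° × 7.79/29.530 = 95.0°.
With cos θ = (-0.087), the lit fraction is (1 − (-0.087))/2 ≈ 0.543, so 54%.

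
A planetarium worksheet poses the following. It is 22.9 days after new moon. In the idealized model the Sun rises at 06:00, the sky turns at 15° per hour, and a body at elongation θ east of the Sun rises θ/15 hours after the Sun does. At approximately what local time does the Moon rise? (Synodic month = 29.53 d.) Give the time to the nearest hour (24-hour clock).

01:00

Phase angle: θ = 360°·(22.9 d)/(29.53 d) = 279.2°.
The Moon trails the Sun by θ/15 = 279.2/15 ≈ 18.61 hours.
06:00 + 18.61 h ≈ 00:37 → 01:00 to the nearest hour.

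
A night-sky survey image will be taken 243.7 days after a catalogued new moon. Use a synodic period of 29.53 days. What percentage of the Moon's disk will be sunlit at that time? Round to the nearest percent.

51%

243.7 d spans 8 complete synodic months (8 × 29.53 = 236.24 d) plus 7.46 d.
The Moon has covered 7.46/29.53 of its cycle, so θ ≈ 360° × 7.46/29.53 = 90.9°.
cos 90.9° = (-0.016), so f = (1 − (-0.016))/2 = 0.508, so 51%.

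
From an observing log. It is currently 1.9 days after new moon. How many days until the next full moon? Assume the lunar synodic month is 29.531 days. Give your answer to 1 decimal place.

12.9 days

Full moon is 0.5 of the way through the cycle: age 0.5 × 29.531 = 14.765 d.
So 12.865 days remain (14.765 − 1.9).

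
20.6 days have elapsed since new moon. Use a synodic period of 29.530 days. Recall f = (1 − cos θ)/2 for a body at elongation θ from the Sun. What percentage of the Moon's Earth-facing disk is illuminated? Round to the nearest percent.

66%

The Moon has covered 20.6/29.530 of its cycle, so θ ≈ 360° × 20.6/29.530 = 251.1°.
With cos θ = (-0.323), the lit fraction is (1 − (-0.323))/2 ≈ 0.662, so 66%.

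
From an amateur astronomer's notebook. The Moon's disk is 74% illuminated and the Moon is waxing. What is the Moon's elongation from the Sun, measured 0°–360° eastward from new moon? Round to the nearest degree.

Invert f = (1 − cos θ)/2 to get cos θ = 1 − 2(0.74) = -0.480, hence θ₀ = arccos -0.480 = 118.7°.
Waxing ⇒ before full, so θ = 118.7°.

119°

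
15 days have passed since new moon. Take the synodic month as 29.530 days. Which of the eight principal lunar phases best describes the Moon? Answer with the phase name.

full moon

At 15/29.530 of the cycle, θ ≈ 183° — the full moon range.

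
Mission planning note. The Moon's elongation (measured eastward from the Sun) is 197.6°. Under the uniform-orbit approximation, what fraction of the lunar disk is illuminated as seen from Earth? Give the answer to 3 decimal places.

0.977

cos 197.6° = (-0.953), so f = (1 − (-0.953))/2 = 0.977.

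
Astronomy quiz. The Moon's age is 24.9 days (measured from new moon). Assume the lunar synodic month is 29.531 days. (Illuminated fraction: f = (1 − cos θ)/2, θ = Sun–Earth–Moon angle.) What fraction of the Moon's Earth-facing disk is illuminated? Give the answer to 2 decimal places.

0.22

Elongation θ = 360° × 24.9/29.531 ≈ 303.5°.
cos 303.5° = 0.553, so f = (1 − 0.553)/2 = 0.224.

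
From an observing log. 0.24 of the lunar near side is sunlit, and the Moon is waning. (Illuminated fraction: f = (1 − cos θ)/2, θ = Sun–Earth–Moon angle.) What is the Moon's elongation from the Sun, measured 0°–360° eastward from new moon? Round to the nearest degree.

Invert f = (1 − cos θ)/2 to get cos θ = 1 − 2(0.24) = 0.520, hence θ₀ = arccos 0.520 = 58.7°.
Since the Moon is past full (waning), take the reflex angle: θ = 360° − 58.7° = 301.3°.

301°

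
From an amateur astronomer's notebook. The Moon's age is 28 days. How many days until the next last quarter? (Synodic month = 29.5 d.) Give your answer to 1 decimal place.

Last quarter occurs at elongation 270°, i.e. at age 29.5 × 270/360 = 22.125 d.
Already past this cycle's last quarter; the next is at 22.125 + 29.5 = 51.625 d, so 51.625 − 28 = 23.625 days.

23.6 days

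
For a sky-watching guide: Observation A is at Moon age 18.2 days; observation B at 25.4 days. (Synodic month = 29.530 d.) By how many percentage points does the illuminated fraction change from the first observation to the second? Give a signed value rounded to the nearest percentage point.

-69 percentage points

First observation: θ = 360°·18.2/29.530 = 221.9°, so f = 0.872.
Second observation: θ = 309.7°, f = 0.181.
Δf = 0.181 − 0.872 = -0.691, i.e. -69 pp.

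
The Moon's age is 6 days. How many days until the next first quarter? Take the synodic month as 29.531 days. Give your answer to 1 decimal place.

1.4 days

First quarter occurs at elongation 90°, i.e. at age 29.531 × 90/360 = 7.383 d.
That is 7.383 − 6 = 1.383 days ahead.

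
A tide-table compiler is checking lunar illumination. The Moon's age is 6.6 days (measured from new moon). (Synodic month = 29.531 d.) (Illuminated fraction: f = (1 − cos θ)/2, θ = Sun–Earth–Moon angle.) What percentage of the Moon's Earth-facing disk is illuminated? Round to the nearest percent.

Elongation θ = 360° × 6.6/29.531 ≈ 80.5°.
Illuminated fraction = (1 − cos 80.5°)/2 = (1 − 0.166)/2 ≈ 0.417, so 42%.

42%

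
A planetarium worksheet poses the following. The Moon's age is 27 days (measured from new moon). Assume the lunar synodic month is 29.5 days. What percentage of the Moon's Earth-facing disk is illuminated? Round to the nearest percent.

Elongation θ = 360° × 27/29.5 ≈ 329.5°.
Illuminated fraction = (1 − cos 329.5°)/2 = (1 − 0.862)/2 ≈ 0.069, so 7%.

7%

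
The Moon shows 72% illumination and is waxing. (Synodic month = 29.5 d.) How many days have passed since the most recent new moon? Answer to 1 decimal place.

cos θ = 1 − 2f = -0.440, giving a principal value of 116.1°.
Before full moon the principal value applies: θ = 116.1°.
That fraction of the synodic month is 116.1/360 × 29.5 d ≈ 9.51 d.

9.5 days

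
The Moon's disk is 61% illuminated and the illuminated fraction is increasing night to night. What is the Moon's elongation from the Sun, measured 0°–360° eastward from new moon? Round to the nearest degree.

Invert f = (1 − cos θ)/2 to get cos θ = 1 − 2(0.61) = -0.220, hence θ₀ = arccos -0.220 = 102.7°.
Waxing ⇒ before full, so θ = 102.7°.

103°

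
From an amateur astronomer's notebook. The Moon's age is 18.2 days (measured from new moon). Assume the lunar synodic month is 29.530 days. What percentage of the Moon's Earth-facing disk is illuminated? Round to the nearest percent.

The Moon has covered 18.2/29.530 of its cycle, so θ ≈ 360° × 18.2/29.530 = 221.9°.
cos 221.9° = (-0.745), so f = (1 − (-0.745))/2 = 0.872, so 87%.

87%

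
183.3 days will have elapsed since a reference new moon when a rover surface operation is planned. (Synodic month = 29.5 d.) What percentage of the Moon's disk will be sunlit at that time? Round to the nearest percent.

183.3/29.5 = 6.214 lunations, so 6 complete cycles and 6.30 d into the next.
Phase angle: θ = 360°·(6.30 d)/(29.5 d) = 76.9°.
With cos θ = 0.227, the lit fraction is (1 − 0.227)/2 ≈ 0.387, so 39%.

39%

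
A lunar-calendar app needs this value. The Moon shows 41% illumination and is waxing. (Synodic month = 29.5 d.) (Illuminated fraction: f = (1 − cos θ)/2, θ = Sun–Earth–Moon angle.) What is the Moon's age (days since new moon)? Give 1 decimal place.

6.5 days

Invert f = (1 − cos θ)/2 to get cos θ = 1 − 2(0.41) = 0.180, hence θ₀ = arccos 0.180 = 79.6°.
The Moon is waxing (0°–180°), so θ = 79.6° directly.
At 360°/29.5 d per day, 79.6° corresponds to 6.53 days.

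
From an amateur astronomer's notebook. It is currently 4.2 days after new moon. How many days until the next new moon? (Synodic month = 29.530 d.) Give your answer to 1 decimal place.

25.3 days

The next new moon completes the synodic month: 29.530 − 4.2 = 25.330 days.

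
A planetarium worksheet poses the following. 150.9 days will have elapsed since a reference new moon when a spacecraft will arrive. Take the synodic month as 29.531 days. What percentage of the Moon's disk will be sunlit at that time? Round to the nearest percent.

150.9 d spans 5 complete synodic months (5 × 29.531 = 147.66 d) plus 3.25 d.
The Moon has covered 3.25/29.531 of its cycle, so θ ≈ 360° × 3.25/29.531 = 39.6°.
cos 39.6° = 0.771, so f = (1 − 0.771)/2 = 0.115, so 11%.

11%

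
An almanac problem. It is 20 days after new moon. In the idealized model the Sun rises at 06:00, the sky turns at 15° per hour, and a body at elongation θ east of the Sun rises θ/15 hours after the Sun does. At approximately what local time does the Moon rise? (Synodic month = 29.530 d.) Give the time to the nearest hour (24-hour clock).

Elongation θ = 360° × 20/29.530 ≈ 243.8°.
At 15° of sky rotation per hour, 243.8° corresponds to a 16.25 h lag.
06:00 + 16.25 h ≈ 22:15 → 22:00 to the nearest hour.

22:00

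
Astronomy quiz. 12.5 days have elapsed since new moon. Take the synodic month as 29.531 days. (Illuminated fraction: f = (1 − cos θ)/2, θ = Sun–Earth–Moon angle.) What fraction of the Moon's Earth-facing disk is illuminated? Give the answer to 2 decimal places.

0.94

Phase angle: θ = 360°·(12.5 d)/(29.531 d) = 152.4°.
Illuminated fraction = (1 − cos 152.4°)/2 = (1 − (-0.886))/2 ≈ 0.943.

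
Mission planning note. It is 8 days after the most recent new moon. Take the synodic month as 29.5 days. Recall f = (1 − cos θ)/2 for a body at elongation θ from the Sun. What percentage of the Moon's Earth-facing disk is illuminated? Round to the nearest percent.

57%

The Moon has covered 8/29.5 of its cycle, so θ ≈ 360° × 8/29.5 = 97.6°.
cos 97.6° = (-0.133), so f = (1 − (-0.133))/2 = 0.566, so 57%.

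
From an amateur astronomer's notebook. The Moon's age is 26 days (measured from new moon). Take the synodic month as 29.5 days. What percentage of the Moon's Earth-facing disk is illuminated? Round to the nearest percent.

Phase angle: θ = 360°·(26 d)/(29.5 d) = 317.3°.
With cos θ = 0.735, the lit fraction is (1 − 0.735)/2 ≈ 0.133, so 13%.

13%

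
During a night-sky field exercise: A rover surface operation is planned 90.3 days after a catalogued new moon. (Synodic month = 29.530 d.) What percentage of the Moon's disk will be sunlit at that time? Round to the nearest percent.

90.3 d spans 3 complete synodic months (3 × 29.530 = 88.59 d) plus 1.71 d.
Phase angle: θ = 360°·(1.71 d)/(29.530 d) = 20.8°.
With cos θ = 0.935, the lit fraction is (1 − 0.935)/2 ≈ 0.033, so 3%.

3%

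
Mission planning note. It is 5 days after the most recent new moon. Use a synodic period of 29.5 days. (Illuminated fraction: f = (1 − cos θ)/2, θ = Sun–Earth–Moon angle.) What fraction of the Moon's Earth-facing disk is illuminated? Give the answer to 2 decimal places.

The Moon has covered 5/29.5 of its cycle, so θ ≈ 360° × 5/29.5 = 61.0°.
cos 61.0° = 0.485, so f = (1 − 0.485)/2 = 0.258.

0.26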